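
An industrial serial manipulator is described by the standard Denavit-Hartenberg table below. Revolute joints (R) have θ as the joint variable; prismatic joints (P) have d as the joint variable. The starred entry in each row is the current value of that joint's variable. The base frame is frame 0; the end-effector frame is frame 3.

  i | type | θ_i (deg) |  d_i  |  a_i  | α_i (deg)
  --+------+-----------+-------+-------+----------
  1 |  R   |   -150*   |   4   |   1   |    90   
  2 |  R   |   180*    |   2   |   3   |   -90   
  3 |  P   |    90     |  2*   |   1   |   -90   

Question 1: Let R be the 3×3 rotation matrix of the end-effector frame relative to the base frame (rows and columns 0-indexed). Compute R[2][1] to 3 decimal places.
End-effector y-axis (col 1 of R) = (-0.0000,-0.0000,1.0000)
R[2][1] = 1.0000

1.000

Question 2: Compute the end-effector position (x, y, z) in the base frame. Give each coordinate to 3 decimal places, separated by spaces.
1.232 1.866 2.000

after link 1: o_1 = (-0.8660, -0.5000, 4.0000)
after link 2: o_2 = (0.7321, 2.7321, 4.0000)
after link 3: o_3 = (1.2321, 1.8660, 2.0000)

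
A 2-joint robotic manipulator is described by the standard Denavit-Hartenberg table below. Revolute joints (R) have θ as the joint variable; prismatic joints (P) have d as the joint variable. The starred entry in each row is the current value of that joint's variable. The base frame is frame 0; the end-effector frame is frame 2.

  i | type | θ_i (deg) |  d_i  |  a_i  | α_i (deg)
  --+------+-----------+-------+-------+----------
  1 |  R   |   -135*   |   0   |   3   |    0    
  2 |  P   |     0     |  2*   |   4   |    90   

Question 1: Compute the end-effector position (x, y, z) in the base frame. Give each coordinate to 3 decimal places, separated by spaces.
-4.950 -4.950 2.000

after link 1: o_1 = (-2.1213, -2.1213, 0.0000)
after link 2: o_2 = (-4.9497, -4.9497, 2.0000)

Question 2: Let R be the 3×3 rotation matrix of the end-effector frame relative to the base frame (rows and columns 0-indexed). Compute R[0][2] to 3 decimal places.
End-effector z-axis (col 2 of R) = (-0.7071,0.7071,0.0000)
R[0][2] = -0.7071

-0.707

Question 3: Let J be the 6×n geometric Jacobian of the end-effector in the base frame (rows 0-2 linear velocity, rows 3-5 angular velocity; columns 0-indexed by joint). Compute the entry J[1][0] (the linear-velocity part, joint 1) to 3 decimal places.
-4.950

axis z_0 = ẑ; lever o_n−o_0 = (-4.9497,-4.9497,2.0000)
cross product → J_v[:, 0] = (4.9497,-4.9497,0.0000)
J_ω[:, 0] = z_0
entry J[1][0] = -4.9497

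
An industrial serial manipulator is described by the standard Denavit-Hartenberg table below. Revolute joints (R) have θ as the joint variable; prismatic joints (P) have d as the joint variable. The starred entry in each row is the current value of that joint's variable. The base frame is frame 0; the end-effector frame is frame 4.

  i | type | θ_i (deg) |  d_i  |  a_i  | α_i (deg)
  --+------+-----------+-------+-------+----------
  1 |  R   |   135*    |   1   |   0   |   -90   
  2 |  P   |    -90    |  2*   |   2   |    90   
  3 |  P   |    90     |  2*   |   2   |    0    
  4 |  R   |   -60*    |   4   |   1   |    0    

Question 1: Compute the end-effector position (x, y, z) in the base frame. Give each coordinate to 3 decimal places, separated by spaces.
1.061 -7.425 3.866

after link 1: o_1 = (0.0000, 0.0000, 1.0000)
after link 2: o_2 = (-1.4142, -1.4142, 3.0000)
after link 3: o_3 = (-1.4142, -4.2426, 3.0000)
after link 4: o_4 = (1.0607, -7.4246, 3.8660)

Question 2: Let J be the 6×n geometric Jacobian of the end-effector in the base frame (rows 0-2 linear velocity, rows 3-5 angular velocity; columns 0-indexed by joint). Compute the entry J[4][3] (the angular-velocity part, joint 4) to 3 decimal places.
axis z_3 = (0.7071,-0.7071,0.0000); lever o_n−o_3 = (2.4749,-3.1820,0.8660)
cross product → J_v[:, 3] = (-0.6124,-0.6124,-0.5000)
J_ω[:, 3] = z_3
entry J[4][3] = -0.7071

-0.707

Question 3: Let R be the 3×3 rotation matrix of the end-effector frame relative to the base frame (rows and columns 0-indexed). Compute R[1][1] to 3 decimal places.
-0.612

End-effector y-axis (col 1 of R) = (-0.6124,-0.6124,-0.5000)
R[1][1] = -0.6124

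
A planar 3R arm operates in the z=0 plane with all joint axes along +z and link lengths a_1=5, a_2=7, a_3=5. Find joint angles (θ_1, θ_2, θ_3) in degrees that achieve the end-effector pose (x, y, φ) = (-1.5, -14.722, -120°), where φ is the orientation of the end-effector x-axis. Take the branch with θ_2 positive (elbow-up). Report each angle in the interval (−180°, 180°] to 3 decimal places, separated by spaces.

wrist centre = target − a_3·(cos φ, sin φ) = (1.0000, -10.3919)
cos θ_2 = (108.9910−5²−7²)/(2·5·7) = 0.4999; θ_2 = 60.0085° (elbow-up)
β = atan2(-10.3919,1.0000) = -84.5034°; ψ = atan2(6.0627,8.4991) = 35.5015°
θ_1 = β − ψ = -120.0049°
θ_3 = φ − θ_1 − θ_2 = -60.0035° (wrapped to (-180°,180°])

-120.005 60.008 -60.004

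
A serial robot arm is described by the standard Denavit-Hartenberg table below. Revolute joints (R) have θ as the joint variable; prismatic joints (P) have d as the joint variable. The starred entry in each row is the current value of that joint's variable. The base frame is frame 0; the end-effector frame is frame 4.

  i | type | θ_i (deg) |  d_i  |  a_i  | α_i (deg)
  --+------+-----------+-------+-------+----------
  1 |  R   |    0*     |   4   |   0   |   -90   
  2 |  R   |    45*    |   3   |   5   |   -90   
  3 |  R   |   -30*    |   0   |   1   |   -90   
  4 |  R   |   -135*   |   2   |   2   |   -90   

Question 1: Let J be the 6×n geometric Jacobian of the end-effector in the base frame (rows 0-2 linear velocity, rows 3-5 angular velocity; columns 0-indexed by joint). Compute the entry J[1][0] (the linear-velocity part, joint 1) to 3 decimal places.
2.989

axis z_0 = ẑ; lever o_n−o_0 = (2.9890,1.0608,-0.9890)
cross product → J_v[:, 0] = (-1.0608,2.9890,0.0000)
J_ω[:, 0] = z_0
entry J[1][0] = 2.9890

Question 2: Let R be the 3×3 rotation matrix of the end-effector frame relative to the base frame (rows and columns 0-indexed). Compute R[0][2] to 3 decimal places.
-0.067

End-effector z-axis (col 2 of R) = (-0.0670,0.3536,-0.9330)
R[0][2] = -0.0670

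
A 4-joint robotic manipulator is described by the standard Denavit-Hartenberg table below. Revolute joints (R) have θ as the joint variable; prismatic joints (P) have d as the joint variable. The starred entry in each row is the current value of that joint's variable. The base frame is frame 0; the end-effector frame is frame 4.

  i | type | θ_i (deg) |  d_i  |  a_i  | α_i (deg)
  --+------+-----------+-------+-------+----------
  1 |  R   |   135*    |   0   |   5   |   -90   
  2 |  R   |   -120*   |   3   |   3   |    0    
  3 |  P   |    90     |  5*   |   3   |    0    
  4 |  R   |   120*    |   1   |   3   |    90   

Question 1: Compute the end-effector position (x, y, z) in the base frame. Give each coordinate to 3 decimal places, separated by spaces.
after link 1: o_1 = (-3.5355, 3.5355, 0.0000)
after link 2: o_2 = (-4.5962, 0.3536, 2.5981)
after link 3: o_3 = (-9.9688, -1.3449, 4.0981)
after link 4: o_4 = (-10.6760, -2.0520, 1.0981)

-10.676 -2.052 1.098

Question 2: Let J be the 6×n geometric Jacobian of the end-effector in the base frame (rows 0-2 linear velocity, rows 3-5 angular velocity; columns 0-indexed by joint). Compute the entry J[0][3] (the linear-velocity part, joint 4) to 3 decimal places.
axis z_3 = (-0.7071,-0.7071,0.0000); lever o_n−o_3 = (-0.7071,-0.7071,-3.0000)
cross product → J_v[:, 3] = (2.1213,-2.1213,-0.0000)
J_ω[:, 3] = z_3
entry J[0][3] = 2.1213

2.121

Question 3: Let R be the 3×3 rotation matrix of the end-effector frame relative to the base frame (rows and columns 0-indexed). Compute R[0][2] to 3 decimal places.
End-effector z-axis (col 2 of R) = (-0.7071,0.7071,0.0000)
R[0][2] = -0.7071

-0.707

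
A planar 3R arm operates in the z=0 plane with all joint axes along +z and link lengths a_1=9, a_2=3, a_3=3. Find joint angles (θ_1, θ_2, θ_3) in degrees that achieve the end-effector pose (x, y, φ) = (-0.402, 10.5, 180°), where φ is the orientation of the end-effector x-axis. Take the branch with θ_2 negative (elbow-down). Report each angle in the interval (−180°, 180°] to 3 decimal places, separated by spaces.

wrist centre = target − a_3·(cos φ, sin φ) = (2.5980, 10.5000)
cos θ_2 = (116.9996−9²−3²)/(2·9·3) = 0.5000; θ_2 = -60.0005° (elbow-down)
β = atan2(10.5000,2.5980) = 76.1025°; ψ = atan2(-2.5981,10.5000) = -13.8980°
θ_1 = β − ψ = 90.0005°
θ_3 = φ − θ_1 − θ_2 = 150.0000° (wrapped to (-180°,180°])

90.000 -60.000 150.000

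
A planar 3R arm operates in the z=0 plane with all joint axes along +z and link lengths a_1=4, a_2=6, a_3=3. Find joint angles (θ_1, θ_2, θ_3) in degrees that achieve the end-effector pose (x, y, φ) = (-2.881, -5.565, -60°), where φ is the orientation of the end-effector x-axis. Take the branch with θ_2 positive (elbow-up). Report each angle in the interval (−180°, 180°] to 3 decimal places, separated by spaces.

134.995 120.006 44.999

wrist centre = target − a_3·(cos φ, sin φ) = (-4.3810, -2.9669)
cos θ_2 = (27.9958−4²−6²)/(2·4·6) = -0.5001; θ_2 = 120.0058° (elbow-up)
β = atan2(-2.9669,-4.3810) = -145.8932°; ψ = atan2(5.1958,0.9995) = 79.1116°
θ_1 = β − ψ = -225.0047°
θ_3 = φ − θ_1 − θ_2 = 44.9989° (wrapped to (-180°,180°])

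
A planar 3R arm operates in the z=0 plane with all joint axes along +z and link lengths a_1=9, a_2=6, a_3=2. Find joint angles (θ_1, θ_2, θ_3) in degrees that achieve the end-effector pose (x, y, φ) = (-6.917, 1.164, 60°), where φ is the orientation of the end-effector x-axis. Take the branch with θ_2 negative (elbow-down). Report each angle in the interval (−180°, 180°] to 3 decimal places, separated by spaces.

wrist centre = target − a_3·(cos φ, sin φ) = (-7.9170, -0.5681)
cos θ_2 = (63.0016−9²−6²)/(2·9·6) = -0.5000; θ_2 = -119.9990° (elbow-down)
β = atan2(-0.5681,-7.9170) = -175.8960°; ψ = atan2(-5.1962,6.0001) = -40.8933°
θ_1 = β − ψ = -135.0028°
θ_3 = φ − θ_1 − θ_2 = -44.9982° (wrapped to (-180°,180°])

-135.003 -119.999 -44.998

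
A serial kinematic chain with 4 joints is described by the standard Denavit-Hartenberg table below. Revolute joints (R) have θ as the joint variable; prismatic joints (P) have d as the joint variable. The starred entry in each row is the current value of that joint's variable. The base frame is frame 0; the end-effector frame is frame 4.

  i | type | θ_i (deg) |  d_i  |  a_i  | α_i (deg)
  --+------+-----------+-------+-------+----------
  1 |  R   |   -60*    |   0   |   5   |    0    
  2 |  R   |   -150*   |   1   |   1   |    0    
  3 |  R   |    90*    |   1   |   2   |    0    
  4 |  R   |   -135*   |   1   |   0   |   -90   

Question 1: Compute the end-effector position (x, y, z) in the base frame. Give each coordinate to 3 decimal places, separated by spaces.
after link 1: o_1 = (2.5000, -4.3301, 0.0000)
after link 2: o_2 = (1.6340, -3.8301, 1.0000)
after link 3: o_3 = (0.6340, -5.5622, 2.0000)
after link 4: o_4 = (0.6340, -5.5622, 3.0000)

0.634 -5.562 3.000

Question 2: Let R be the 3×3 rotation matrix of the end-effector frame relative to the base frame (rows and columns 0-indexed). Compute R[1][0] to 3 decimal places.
End-effector x-axis (col 0 of R) = (-0.2588,0.9659,0.0000)
R[1][0] = 0.9659

0.966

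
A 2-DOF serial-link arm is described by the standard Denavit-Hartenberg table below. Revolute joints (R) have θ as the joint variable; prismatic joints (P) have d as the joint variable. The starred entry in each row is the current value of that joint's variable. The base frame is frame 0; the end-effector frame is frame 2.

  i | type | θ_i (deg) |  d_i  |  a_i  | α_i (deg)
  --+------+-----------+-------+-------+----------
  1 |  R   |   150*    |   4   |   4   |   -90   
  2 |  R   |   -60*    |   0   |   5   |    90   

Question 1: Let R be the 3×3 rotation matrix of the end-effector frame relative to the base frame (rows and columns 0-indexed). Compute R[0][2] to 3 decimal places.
End-effector z-axis (col 2 of R) = (0.7500,-0.4330,0.5000)
R[0][2] = 0.7500

0.750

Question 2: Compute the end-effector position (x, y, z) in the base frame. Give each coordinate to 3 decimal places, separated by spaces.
after link 1: o_1 = (-3.4641, 2.0000, 4.0000)
after link 2: o_2 = (-5.6292, 3.2500, 8.3301)

-5.629 3.250 8.330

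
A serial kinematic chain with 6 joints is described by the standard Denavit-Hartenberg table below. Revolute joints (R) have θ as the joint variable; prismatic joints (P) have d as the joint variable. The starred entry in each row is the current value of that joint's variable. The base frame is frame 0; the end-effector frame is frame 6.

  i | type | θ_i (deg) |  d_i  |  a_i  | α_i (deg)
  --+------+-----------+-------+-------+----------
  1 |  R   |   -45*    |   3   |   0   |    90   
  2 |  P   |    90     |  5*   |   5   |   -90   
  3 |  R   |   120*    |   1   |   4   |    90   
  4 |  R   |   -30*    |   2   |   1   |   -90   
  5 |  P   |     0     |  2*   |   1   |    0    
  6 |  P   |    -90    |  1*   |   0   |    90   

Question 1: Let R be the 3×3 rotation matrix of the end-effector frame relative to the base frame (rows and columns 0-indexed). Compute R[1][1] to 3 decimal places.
0.919

End-effector y-axis (col 1 of R) = (-0.3062,0.9186,-0.2500)
R[1][1] = 0.9186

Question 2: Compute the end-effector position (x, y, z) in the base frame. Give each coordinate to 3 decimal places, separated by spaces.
-0.237 3.437 6.116

after link 1: o_1 = (0.0000, 0.0000, 3.0000)
after link 2: o_2 = (-3.5355, -3.5355, 8.0000)
after link 3: o_3 = (-1.7932, -0.3789, 6.0000)
after link 4: o_4 = (-0.2022, 0.5049, 7.2990)
after link 5: o_5 = (0.0694, 2.5188, 6.3660)
after link 6: o_6 = (-0.2368, 3.4374, 6.1160)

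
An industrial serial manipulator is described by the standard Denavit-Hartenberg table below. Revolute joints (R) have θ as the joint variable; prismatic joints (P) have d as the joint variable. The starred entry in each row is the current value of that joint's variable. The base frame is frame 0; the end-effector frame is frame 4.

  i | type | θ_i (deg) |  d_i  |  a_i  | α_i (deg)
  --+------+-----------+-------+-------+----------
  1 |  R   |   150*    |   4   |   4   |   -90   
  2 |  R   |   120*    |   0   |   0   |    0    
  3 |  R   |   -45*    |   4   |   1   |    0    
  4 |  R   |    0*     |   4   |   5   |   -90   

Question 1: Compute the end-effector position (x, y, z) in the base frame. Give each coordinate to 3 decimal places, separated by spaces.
-8.809 -4.152 -1.796

after link 1: o_1 = (-3.4641, 2.0000, 4.0000)
after link 2: o_2 = (-3.4641, 2.0000, 4.0000)
after link 3: o_3 = (-5.6882, -1.3347, 3.0341)
after link 4: o_4 = (-8.8090, -4.1517, -1.7956)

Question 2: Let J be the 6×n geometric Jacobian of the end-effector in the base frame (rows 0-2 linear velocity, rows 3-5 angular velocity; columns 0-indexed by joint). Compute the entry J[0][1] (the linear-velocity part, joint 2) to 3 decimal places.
5.019

axis z_1 = (-0.5000,-0.8660,0.0000); lever o_n−o_1 = (-5.3449,-6.1517,-5.7956)
cross product → J_v[:, 1] = (5.0191,-2.8978,-1.5529)
J_ω[:, 1] = z_1
entry J[0][1] = 5.0191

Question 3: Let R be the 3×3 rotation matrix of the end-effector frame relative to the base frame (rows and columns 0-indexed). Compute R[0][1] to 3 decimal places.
0.500

End-effector y-axis (col 1 of R) = (0.5000,0.8660,-0.0000)
R[0][1] = 0.5000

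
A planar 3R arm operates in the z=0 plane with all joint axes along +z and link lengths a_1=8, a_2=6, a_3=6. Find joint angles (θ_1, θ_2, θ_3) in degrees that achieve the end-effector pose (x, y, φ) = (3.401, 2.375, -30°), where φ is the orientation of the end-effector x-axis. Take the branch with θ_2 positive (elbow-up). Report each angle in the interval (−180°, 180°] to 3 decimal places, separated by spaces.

59.997 135.004 134.999

wrist centre = target − a_3·(cos φ, sin φ) = (-1.7952, 5.3750)
cos θ_2 = (32.1132−8²−6²)/(2·8·6) = -0.7072; θ_2 = 135.0038° (elbow-up)
β = atan2(5.3750,-1.7952) = 108.4684°; ψ = atan2(4.2424,3.7571) = 48.4716°
θ_1 = β − ψ = 59.9968°
θ_3 = φ − θ_1 − θ_2 = 134.9993° (wrapped to (-180°,180°])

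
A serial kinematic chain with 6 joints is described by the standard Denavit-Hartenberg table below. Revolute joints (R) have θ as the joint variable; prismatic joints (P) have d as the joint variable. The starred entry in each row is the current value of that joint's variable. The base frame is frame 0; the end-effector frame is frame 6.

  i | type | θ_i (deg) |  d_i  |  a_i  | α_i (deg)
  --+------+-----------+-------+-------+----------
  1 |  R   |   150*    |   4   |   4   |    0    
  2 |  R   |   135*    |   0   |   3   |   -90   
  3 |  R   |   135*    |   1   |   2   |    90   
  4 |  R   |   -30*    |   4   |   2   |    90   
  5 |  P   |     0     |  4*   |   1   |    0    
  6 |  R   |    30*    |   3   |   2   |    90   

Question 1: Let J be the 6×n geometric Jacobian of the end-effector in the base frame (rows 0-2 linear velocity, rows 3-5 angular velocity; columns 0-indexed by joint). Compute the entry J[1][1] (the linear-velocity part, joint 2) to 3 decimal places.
axis z_1 = (0.0000,0.0000,1.0000); lever o_n−o_1 = (-5.9591,-6.4609,-5.3727)
cross product → J_v[:, 1] = (6.4609,-5.9591,0.0000)
J_ω[:, 1] = z_1
entry J[1][1] = -5.9591

-5.959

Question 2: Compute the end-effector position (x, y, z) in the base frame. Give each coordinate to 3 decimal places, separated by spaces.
after link 1: o_1 = (-3.4641, 2.0000, 4.0000)
after link 2: o_2 = (-2.6876, -0.8978, 4.0000)
after link 3: o_3 = (-2.0877, 0.7271, 2.5858)
after link 4: o_4 = (-2.6386, -1.0808, -1.4674)
after link 5: o_5 = (-6.2601, -2.8813, -0.6655)
after link 6: o_6 = (-9.4232, -4.4609, -1.3727)

-9.423 -4.461 -1.373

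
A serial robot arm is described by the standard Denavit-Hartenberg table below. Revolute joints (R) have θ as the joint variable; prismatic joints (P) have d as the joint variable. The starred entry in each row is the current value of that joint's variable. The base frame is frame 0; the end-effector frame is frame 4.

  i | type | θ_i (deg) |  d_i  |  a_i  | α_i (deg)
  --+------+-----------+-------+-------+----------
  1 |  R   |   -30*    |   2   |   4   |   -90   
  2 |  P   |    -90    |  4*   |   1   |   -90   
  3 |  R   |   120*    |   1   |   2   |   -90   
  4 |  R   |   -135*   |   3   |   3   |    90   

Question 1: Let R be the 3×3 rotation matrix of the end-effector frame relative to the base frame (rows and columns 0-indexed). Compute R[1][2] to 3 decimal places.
0.884

End-effector z-axis (col 2 of R) = (-0.3062,0.8839,0.3536)
R[1][2] = 0.8839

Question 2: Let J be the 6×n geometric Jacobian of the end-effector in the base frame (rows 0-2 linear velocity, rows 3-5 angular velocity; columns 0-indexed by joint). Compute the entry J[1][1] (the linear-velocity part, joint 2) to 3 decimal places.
prismatic axis z_1 = (0.5000,0.8660,0.0000)
J_v[:, 1] = z_1; J_ω[:, 1] = (0,0,0)
entry J[1][1] = 0.8660

0.866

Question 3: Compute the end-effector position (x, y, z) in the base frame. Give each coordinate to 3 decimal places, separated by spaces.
after link 1: o_1 = (3.4641, -2.0000, 2.0000)
after link 2: o_2 = (5.4641, 1.4641, 3.0000)
after link 3: o_3 = (5.4641, -0.5359, 2.0000)
after link 4: o_4 = (8.9698, 1.2935, 0.4626)

8.970 1.293 0.463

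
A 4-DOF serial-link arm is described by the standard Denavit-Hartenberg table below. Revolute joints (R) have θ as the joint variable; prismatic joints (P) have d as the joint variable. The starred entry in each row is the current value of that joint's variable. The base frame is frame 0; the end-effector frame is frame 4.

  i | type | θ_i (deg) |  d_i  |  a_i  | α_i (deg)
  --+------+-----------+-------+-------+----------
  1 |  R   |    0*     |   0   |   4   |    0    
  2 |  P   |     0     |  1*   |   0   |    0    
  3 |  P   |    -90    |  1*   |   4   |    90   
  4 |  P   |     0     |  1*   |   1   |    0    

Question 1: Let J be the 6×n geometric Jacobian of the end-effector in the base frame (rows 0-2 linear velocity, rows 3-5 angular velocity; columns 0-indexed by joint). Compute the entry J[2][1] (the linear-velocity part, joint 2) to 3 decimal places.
1.000

prismatic axis z_1 = (0.0000,0.0000,1.0000)
J_v[:, 1] = z_1; J_ω[:, 1] = (0,0,0)
entry J[2][1] = 1.0000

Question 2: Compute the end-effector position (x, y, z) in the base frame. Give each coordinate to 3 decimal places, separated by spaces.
after link 1: o_1 = (4.0000, 0.0000, 0.0000)
after link 2: o_2 = (4.0000, 0.0000, 1.0000)
after link 3: o_3 = (4.0000, -4.0000, 2.0000)
after link 4: o_4 = (3.0000, -5.0000, 2.0000)

3.000 -5.000 2.000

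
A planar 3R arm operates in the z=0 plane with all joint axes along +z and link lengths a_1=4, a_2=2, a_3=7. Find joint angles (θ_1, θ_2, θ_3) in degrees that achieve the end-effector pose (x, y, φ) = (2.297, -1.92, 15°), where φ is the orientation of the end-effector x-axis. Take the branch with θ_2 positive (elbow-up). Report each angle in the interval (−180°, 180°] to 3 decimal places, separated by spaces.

-150.002 29.993 135.010

wrist centre = target − a_3·(cos φ, sin φ) = (-4.4645, -3.7317)
cos θ_2 = (33.8574−4²−2²)/(2·4·2) = 0.8661; θ_2 = 29.9927° (elbow-up)
β = atan2(-3.7317,-4.4645) = -140.1087°; ψ = atan2(0.9998,5.7322) = 9.8937°
θ_1 = β − ψ = -150.0024°
θ_3 = φ − θ_1 − θ_2 = 135.0097° (wrapped to (-180°,180°])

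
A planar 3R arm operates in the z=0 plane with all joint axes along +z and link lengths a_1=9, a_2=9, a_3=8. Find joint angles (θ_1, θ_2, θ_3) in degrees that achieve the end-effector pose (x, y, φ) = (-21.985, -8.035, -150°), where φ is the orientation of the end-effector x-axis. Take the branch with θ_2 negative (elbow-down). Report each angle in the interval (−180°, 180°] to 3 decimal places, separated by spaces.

wrist centre = target − a_3·(cos φ, sin φ) = (-15.0568, -4.0350)
cos θ_2 = (242.9884−9²−9²)/(2·9·9) = 0.4999; θ_2 = -60.0048° (elbow-down)
β = atan2(-4.0350,-15.0568) = -164.9981°; ψ = atan2(-7.7946,13.4994) = -30.0024°
θ_1 = β − ψ = -134.9957°
θ_3 = φ − θ_1 − θ_2 = 45.0004° (wrapped to (-180°,180°])

-134.996 -60.005 45.000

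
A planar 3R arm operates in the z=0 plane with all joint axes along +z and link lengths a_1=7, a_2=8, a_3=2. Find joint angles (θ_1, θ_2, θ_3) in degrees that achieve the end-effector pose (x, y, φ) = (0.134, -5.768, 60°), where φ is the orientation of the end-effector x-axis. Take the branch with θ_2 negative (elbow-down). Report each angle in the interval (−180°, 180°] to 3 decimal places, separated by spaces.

-30.000 -120.000 -150.000

wrist centre = target − a_3·(cos φ, sin φ) = (-0.8660, -7.5001)
cos θ_2 = (57.0007−7²−8²)/(2·7·8) = -0.5000; θ_2 = -119.9996° (elbow-down)
β = atan2(-7.5001,-0.8660) = -96.5865°; ψ = atan2(-6.9282,3.0001) = -66.5865°
θ_1 = β − ψ = -30.0000°
θ_3 = φ − θ_1 − θ_2 = -150.0004° (wrapped to (-180°,180°])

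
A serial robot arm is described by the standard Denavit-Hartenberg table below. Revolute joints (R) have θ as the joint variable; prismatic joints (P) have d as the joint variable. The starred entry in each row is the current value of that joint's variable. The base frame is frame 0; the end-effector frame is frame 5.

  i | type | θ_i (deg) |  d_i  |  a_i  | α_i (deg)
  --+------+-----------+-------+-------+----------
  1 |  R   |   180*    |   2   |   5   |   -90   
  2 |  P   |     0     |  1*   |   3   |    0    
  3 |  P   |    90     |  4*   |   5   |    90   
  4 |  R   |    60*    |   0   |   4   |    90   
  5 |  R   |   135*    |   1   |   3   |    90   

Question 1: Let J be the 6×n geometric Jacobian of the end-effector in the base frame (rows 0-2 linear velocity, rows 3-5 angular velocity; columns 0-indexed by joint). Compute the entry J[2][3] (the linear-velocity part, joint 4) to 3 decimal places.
1.127

axis z_3 = (-1.0000,0.0000,0.0000); lever o_n−o_3 = (-2.1213,-1.1270,-1.8054)
cross product → J_v[:, 3] = (-0.0000,-1.8054,1.1270)
J_ω[:, 3] = z_3
entry J[2][3] = 1.1270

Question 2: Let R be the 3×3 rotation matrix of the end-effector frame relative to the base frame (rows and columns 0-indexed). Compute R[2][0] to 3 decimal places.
End-effector x-axis (col 0 of R) = (-0.7071,0.6124,0.3536)
R[2][0] = 0.3536

0.354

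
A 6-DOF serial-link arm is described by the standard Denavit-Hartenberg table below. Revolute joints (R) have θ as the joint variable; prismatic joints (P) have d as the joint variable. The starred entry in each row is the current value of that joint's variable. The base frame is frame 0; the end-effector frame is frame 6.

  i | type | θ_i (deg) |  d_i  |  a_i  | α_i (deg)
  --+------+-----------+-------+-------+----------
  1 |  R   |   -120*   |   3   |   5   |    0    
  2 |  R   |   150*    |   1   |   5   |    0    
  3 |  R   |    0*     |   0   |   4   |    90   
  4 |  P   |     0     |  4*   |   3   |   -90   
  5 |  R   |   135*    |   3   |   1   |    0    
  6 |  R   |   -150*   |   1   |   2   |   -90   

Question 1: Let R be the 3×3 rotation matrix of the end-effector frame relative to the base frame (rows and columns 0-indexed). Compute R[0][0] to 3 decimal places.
End-effector x-axis (col 0 of R) = (0.9659,0.2588,0.0000)
R[0][0] = 0.9659

0.966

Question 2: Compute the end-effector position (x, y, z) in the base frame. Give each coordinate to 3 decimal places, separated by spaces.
after link 1: o_1 = (-2.5000, -4.3301, 3.0000)
after link 2: o_2 = (1.8301, -1.8301, 4.0000)
after link 3: o_3 = (5.2942, 0.1699, 4.0000)
after link 4: o_4 = (9.8923, -1.7942, 4.0000)
after link 5: o_5 = (8.9264, -1.5354, 7.0000)
after link 6: o_6 = (10.8582, -1.0178, 8.0000)

10.858 -1.018 8.000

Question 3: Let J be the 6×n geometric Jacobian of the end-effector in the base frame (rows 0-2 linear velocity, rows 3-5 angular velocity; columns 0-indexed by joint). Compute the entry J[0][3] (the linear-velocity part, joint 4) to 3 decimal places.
0.500

prismatic axis z_3 = (0.5000,-0.8660,0.0000)
J_v[:, 3] = z_3; J_ω[:, 3] = (0,0,0)
entry J[0][3] = 0.5000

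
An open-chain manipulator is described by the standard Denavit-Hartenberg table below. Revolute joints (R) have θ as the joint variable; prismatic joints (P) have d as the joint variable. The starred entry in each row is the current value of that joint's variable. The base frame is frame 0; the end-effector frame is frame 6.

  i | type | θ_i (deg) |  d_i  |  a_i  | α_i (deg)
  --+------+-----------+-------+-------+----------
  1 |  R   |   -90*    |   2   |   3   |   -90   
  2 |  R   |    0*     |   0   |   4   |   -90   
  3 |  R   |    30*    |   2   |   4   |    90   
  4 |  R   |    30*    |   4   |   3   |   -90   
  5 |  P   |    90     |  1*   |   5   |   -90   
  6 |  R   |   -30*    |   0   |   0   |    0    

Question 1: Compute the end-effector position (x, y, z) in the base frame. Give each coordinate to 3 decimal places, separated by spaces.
-3.915 -11.781 -2.366

after link 1: o_1 = (0.0000, -3.0000, 2.0000)
after link 2: o_2 = (0.0000, -7.0000, 2.0000)
after link 3: o_3 = (-2.0000, -10.4641, -0.0000)
after link 4: o_4 = (0.1651, -14.7141, -1.5000)
after link 5: o_5 = (-3.9151, -11.7811, -2.3660)
after link 6: o_6 = (-3.9151, -11.7811, -2.3660)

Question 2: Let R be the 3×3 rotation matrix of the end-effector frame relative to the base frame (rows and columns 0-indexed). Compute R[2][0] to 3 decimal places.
End-effector x-axis (col 0 of R) = (-0.6250,0.6495,-0.4330)
R[2][0] = -0.4330

-0.433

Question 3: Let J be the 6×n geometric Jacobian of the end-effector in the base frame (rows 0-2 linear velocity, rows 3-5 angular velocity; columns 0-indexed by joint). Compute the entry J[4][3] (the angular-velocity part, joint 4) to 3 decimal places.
axis z_3 = (0.8660,-0.5000,0.0000); lever o_n−o_3 = (-1.9151,-1.3170,-2.3660)
cross product → J_v[:, 3] = (1.1830,2.0490,-2.0981)
J_ω[:, 3] = z_3
entry J[4][3] = -0.5000

-0.500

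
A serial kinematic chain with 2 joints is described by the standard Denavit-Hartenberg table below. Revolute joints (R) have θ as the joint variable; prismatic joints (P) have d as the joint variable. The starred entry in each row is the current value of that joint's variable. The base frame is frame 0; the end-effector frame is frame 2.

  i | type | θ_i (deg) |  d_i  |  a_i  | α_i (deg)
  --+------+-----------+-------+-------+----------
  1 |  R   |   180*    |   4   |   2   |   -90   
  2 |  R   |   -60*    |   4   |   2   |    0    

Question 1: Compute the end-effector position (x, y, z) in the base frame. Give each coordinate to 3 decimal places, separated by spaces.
-3.000 -4.000 5.732

after link 1: o_1 = (-2.0000, 0.0000, 4.0000)
after link 2: o_2 = (-3.0000, -4.0000, 5.7321)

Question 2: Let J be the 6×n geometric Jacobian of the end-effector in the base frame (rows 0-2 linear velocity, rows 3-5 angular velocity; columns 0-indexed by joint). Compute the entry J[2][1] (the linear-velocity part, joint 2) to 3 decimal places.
-1.000

axis z_1 = (-0.0000,-1.0000,0.0000); lever o_n−o_1 = (-1.0000,-4.0000,1.7321)
cross product → J_v[:, 1] = (-1.7321,0.0000,-1.0000)
J_ω[:, 1] = z_1
entry J[2][1] = -1.0000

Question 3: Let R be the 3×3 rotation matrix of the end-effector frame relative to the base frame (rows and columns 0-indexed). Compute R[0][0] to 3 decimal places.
End-effector x-axis (col 0 of R) = (-0.5000,0.0000,0.8660)
R[0][0] = -0.5000

-0.500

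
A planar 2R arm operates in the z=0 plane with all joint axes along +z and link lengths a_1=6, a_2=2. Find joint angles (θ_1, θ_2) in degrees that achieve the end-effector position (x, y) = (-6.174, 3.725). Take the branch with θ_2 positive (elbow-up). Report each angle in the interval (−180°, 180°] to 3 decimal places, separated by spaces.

cos θ_2 = (51.9939−6²−2²)/(2·6·2) = 0.4997; θ_2 = 60.0168° (elbow-up)
β = atan2(3.7250,-6.1740) = 148.8959°; ψ = atan2(1.7323,6.9995) = 13.9011°
θ_1 = β − ψ = 134.9948°

134.995 60.017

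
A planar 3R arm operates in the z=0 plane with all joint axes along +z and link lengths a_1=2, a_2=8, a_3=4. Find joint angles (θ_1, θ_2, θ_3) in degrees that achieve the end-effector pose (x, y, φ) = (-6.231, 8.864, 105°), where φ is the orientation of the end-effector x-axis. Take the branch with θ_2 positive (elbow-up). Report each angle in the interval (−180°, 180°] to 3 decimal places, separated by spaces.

wrist centre = target − a_3·(cos φ, sin φ) = (-5.1957, 5.0003)
cos θ_2 = (51.9985−2²−8²)/(2·2·8) = -0.5000; θ_2 = 120.0031° (elbow-up)
β = atan2(5.0003,-5.1957) = 136.0981°; ψ = atan2(6.9280,-2.0004) = 106.1054°
θ_1 = β − ψ = 29.9926°
θ_3 = φ − θ_1 − θ_2 = -44.9957° (wrapped to (-180°,180°])

29.993 120.003 -44.996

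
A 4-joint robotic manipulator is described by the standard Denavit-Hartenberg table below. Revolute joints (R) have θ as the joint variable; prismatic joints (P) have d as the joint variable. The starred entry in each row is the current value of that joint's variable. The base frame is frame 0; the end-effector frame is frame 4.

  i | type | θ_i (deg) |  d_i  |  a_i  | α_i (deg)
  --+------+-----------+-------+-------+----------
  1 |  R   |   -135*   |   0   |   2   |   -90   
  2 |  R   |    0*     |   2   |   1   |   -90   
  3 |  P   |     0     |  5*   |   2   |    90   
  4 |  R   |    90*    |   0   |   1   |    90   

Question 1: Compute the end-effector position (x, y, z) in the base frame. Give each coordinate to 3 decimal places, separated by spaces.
after link 1: o_1 = (-1.4142, -1.4142, 0.0000)
after link 2: o_2 = (-0.7071, -3.5355, 0.0000)
after link 3: o_3 = (-2.1213, -4.9497, -5.0000)
after link 4: o_4 = (-2.1213, -4.9497, -6.0000)

-2.121 -4.950 -6.000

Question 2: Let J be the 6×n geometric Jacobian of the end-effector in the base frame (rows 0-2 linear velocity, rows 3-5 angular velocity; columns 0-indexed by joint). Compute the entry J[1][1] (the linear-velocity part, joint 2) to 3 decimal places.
axis z_1 = (0.7071,-0.7071,0.0000); lever o_n−o_1 = (-0.7071,-3.5355,-6.0000)
cross product → J_v[:, 1] = (4.2426,4.2426,-3.0000)
J_ω[:, 1] = z_1
entry J[1][1] = 4.2426

4.243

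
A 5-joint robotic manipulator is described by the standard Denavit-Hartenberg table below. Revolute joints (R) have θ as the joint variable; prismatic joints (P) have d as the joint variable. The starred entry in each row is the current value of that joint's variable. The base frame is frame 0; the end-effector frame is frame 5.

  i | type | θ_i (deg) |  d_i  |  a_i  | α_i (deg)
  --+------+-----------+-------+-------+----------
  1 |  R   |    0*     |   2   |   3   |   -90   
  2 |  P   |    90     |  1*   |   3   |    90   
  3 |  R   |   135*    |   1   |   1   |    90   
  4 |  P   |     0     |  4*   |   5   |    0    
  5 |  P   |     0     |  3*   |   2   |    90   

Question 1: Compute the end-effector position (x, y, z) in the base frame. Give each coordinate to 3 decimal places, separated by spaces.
after link 1: o_1 = (3.0000, 0.0000, 2.0000)
after link 2: o_2 = (3.0000, 1.0000, -1.0000)
after link 3: o_3 = (4.0000, 1.7071, -0.2929)
after link 4: o_4 = (4.0000, 8.0711, 0.4142)
after link 5: o_5 = (4.0000, 11.6066, -0.2929)

4.000 11.607 -0.293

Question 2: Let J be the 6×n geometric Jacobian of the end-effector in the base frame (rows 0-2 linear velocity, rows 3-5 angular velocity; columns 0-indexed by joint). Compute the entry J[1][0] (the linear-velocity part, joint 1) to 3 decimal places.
axis z_0 = ẑ; lever o_n−o_0 = (4.0000,11.6066,-0.2929)
cross product → J_v[:, 0] = (-11.6066,4.0000,0.0000)
J_ω[:, 0] = z_0
entry J[1][0] = 4.0000

4.000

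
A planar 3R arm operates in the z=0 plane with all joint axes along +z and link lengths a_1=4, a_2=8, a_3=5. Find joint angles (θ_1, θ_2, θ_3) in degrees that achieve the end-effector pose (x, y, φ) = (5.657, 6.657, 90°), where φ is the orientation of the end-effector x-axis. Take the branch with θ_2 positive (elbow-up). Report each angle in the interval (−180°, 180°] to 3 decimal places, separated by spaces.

wrist centre = target − a_3·(cos φ, sin φ) = (5.6570, 1.6570)
cos θ_2 = (34.7473−4²−8²)/(2·4·8) = -0.7071; θ_2 = 134.9973° (elbow-up)
β = atan2(1.6570,5.6570) = 16.3259°; ψ = atan2(5.6571,-1.6566) = 106.3217°
θ_1 = β − ψ = -89.9958°
θ_3 = φ − θ_1 − θ_2 = 44.9985° (wrapped to (-180°,180°])

-89.996 134.997 44.999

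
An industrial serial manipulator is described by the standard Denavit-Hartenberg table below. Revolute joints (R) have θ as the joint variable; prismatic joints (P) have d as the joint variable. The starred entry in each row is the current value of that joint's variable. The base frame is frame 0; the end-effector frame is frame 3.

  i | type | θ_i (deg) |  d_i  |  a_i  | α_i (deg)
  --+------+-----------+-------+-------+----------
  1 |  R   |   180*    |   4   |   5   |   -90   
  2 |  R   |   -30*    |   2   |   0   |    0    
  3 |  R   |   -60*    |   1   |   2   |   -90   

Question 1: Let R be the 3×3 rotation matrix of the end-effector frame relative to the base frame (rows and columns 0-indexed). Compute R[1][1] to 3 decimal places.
End-effector y-axis (col 1 of R) = (0.0000,1.0000,-0.0000)
R[1][1] = 1.0000

1.000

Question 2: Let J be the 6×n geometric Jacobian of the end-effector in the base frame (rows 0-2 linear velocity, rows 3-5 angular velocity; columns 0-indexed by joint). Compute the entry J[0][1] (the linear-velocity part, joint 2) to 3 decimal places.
-2.000

axis z_1 = (-0.0000,-1.0000,0.0000); lever o_n−o_1 = (-0.0000,-3.0000,2.0000)
cross product → J_v[:, 1] = (-2.0000,0.0000,-0.0000)
J_ω[:, 1] = z_1
entry J[0][1] = -2.0000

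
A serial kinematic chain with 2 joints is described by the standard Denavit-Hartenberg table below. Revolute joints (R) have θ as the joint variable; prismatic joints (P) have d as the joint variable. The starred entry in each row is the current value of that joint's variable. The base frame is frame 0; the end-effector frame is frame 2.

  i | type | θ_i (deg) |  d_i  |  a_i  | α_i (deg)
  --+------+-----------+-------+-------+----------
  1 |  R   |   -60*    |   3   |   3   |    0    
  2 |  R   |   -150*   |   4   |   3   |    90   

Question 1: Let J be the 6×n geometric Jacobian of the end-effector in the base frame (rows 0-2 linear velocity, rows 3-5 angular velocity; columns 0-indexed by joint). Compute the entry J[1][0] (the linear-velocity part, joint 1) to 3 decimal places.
-1.098

axis z_0 = ẑ; lever o_n−o_0 = (-1.0981,-1.0981,7.0000)
cross product → J_v[:, 0] = (1.0981,-1.0981,0.0000)
J_ω[:, 0] = z_0
entry J[1][0] = -1.0981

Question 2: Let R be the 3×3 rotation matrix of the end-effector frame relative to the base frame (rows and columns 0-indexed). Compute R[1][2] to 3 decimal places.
End-effector z-axis (col 2 of R) = (0.5000,0.8660,0.0000)
R[1][2] = 0.8660

0.866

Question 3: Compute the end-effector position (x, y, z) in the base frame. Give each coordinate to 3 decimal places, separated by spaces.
-1.098 -1.098 7.000

after link 1: o_1 = (1.5000, -2.5981, 3.0000)
after link 2: o_2 = (-1.0981, -1.0981, 7.0000)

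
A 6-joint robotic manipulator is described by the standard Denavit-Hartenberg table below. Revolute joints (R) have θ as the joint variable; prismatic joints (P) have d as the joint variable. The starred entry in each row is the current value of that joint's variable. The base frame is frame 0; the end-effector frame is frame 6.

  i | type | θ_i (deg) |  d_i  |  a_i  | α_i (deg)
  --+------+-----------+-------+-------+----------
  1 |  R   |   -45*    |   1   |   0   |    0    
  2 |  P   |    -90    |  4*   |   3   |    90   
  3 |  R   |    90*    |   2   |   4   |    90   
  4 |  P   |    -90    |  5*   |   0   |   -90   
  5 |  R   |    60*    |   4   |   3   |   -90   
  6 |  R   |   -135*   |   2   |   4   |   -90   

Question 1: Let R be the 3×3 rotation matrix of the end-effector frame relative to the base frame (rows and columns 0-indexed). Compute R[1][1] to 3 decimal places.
End-effector y-axis (col 1 of R) = (0.2588,-0.9659,-0.0000)
R[1][1] = -0.9659

-0.966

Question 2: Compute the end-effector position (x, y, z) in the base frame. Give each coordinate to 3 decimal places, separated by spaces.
-7.423 -2.266 15.828

after link 1: o_1 = (0.0000, 0.0000, 1.0000)
after link 2: o_2 = (-2.1213, -2.1213, 5.0000)
after link 3: o_3 = (-3.5355, -0.7071, 9.0000)
after link 4: o_4 = (-7.0711, -4.2426, 9.0000)
after link 5: o_5 = (-4.1733, -3.4662, 13.0000)
after link 6: o_6 = (-7.4230, -2.2664, 15.8284)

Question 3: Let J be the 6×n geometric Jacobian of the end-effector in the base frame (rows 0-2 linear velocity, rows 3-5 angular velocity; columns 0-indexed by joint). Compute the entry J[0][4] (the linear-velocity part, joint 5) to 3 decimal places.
axis z_4 = (-0.0000,-0.0000,1.0000); lever o_n−o_4 = (-0.3519,1.9763,6.8284)
cross product → J_v[:, 4] = (-1.9763,-0.3519,-0.0000)
J_ω[:, 4] = z_4
entry J[0][4] = -1.9763

-1.976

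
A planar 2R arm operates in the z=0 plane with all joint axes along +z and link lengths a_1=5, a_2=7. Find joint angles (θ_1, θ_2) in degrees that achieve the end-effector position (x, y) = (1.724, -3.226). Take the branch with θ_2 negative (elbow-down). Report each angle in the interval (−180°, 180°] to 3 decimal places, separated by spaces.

cos θ_2 = (13.3793−5²−7²)/(2·5·7) = -0.8660; θ_2 = -149.9983° (elbow-down)
β = atan2(-3.2260,1.7240) = -61.8796°; ψ = atan2(-3.5002,-1.0621) = -106.8796°
θ_1 = β − ψ = 45.0000°

45.000 -149.998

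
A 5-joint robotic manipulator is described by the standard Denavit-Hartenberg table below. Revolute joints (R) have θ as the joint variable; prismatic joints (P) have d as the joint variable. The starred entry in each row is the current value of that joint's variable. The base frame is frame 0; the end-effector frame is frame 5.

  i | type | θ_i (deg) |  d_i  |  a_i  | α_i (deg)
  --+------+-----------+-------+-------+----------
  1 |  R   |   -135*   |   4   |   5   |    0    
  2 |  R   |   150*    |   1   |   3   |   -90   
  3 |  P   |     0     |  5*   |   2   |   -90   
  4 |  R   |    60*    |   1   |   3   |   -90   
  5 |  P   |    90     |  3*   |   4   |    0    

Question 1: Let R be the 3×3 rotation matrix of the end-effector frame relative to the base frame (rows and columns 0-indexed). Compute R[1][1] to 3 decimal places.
End-effector y-axis (col 1 of R) = (-0.7071,0.7071,0.0000)
R[1][1] = 0.7071

0.707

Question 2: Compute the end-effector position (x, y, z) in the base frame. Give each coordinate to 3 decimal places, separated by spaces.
after link 1: o_1 = (-3.5355, -3.5355, 4.0000)
after link 2: o_2 = (-0.6378, -2.7591, 5.0000)
after link 3: o_3 = (-0.0000, 2.5882, 5.0000)
after link 4: o_4 = (2.1213, 0.4669, 4.0000)
after link 5: o_5 = (0.0000, -1.6545, 8.0000)

0.000 -1.654 8.000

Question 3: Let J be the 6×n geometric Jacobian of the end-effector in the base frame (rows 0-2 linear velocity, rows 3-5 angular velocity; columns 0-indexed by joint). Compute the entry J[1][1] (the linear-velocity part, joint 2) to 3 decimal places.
axis z_1 = (0.0000,0.0000,1.0000); lever o_n−o_1 = (3.5355,1.8811,4.0000)
cross product → J_v[:, 1] = (-1.8811,3.5355,0.0000)
J_ω[:, 1] = z_1
entry J[1][1] = 3.5355

3.536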